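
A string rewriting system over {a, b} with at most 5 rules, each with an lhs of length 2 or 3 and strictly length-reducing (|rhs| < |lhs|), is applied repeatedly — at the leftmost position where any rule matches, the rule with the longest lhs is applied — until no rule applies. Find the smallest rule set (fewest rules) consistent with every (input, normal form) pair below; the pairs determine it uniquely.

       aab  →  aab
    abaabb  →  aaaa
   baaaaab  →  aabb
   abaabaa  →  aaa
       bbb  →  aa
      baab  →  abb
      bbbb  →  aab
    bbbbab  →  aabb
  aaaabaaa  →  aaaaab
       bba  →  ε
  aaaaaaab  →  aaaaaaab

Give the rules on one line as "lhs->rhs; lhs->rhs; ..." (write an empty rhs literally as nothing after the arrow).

ba->b; baa->ab; bba->; bbb->aa

  | aab
  | abaabb => aabbb => aaaa
  | baaaaab => abaaab => aabab => aabb
  | abaabaa => aabbaa => aaa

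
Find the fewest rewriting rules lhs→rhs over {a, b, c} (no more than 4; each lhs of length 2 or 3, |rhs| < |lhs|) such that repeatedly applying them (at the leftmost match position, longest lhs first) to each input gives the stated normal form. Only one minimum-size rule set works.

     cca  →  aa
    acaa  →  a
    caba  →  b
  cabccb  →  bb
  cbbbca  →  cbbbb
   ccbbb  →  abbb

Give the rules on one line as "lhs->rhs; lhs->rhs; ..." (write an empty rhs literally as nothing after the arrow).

  | cca => aa
  | acaa => aba => a
  | caba => bba => b
  | cabccb => bbccb => bbab => bb

ba->; ca->b; cc->a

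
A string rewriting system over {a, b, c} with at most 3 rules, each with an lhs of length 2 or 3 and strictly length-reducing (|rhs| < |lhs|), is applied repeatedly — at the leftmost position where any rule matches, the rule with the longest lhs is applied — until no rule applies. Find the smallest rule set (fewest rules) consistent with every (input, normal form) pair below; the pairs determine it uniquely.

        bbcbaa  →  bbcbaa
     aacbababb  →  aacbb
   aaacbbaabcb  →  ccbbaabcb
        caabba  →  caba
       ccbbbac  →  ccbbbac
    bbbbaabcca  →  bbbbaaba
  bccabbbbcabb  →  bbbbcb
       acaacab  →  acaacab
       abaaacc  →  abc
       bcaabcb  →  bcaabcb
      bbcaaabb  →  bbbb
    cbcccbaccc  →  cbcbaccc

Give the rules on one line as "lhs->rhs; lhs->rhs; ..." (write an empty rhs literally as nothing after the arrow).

aaa->c; abb->b; bcc->b

  | bbcbaa
  | aacbababb => aacbabb => aacbb
  | aaacbbaabcb => ccbbaabcb
  | caabba => caba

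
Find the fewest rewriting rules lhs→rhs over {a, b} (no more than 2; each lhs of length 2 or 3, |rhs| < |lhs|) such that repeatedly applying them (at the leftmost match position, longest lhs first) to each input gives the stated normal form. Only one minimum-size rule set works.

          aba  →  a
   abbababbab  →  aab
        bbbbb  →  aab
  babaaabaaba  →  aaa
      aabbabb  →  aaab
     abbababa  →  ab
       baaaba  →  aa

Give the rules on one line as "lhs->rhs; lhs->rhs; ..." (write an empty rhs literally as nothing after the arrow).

  | aba => a
  | abbababbab => abbabbab => abbbab => aabab => aab
  | bbbbb => abbb => aab
  | babaaabaaba => baaabaaba => aabaaba => aaaba => aaa

ba->; bbb->ab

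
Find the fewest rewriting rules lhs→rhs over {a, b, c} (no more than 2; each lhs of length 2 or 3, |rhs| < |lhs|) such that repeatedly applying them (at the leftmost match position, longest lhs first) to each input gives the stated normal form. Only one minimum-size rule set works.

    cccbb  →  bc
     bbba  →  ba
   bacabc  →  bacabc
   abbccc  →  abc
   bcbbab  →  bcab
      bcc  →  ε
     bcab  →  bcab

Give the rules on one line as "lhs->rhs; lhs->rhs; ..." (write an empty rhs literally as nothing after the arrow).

bb->; cc->b

  | cccbb => bcbb => bc
  | bbba => ba
  | bacabc
  | abbccc => accc => abc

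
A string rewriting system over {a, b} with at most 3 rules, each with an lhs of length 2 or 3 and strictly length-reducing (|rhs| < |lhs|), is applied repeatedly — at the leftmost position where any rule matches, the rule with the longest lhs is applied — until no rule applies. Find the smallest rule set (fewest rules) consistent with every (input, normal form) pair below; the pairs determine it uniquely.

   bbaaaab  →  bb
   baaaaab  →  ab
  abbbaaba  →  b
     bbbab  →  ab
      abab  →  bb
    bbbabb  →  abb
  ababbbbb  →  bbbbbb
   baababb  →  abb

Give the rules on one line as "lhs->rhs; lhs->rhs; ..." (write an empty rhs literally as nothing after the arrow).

  | bbaaaab => baaaab => aaaab => baab => aab => bb
  | baaaaab => aaaaab => baaab => aaab => bab => ab
  | abbbaaba => abbaaba => abaaba => aaaba => baba => aba => aa => b
  | bbbab => bbab => bab => ab

aa->b; ba->a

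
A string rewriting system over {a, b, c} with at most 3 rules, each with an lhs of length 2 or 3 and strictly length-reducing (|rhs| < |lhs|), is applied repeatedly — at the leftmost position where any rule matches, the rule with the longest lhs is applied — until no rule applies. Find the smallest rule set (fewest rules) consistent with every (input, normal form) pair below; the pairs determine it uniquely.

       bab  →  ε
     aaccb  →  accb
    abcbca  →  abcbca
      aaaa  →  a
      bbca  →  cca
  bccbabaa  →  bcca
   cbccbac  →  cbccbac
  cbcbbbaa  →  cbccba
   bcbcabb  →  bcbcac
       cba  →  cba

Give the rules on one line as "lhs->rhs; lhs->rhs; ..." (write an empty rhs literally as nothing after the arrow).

aa->a; bab->; bb->c

  | bab => ε
  | aaccb => accb
  | abcbca
  | aaaa => aaa => aa => a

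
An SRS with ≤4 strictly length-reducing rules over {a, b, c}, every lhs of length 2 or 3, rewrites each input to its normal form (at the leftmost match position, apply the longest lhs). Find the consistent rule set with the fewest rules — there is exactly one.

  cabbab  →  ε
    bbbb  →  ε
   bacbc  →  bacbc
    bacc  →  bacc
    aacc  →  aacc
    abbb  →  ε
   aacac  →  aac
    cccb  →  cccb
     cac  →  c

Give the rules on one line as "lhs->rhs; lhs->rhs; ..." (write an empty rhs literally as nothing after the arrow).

  | cabbab => bbab => ab => ε
  | bbbb => bb => ε
  | bacbc
  | bacc

ab->; bb->; ca->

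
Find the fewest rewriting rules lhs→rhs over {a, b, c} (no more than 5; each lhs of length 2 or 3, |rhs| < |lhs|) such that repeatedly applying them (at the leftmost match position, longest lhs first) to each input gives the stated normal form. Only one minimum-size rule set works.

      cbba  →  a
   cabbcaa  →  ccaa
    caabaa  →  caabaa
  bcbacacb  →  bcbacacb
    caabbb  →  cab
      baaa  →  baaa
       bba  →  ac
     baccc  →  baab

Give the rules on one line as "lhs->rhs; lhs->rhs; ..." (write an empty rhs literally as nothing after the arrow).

  | cbba => a
  | cabbcaa => ccaa
  | caabaa
  | bcbacacb

abb->; bba->ac; cbb->; ccc->ab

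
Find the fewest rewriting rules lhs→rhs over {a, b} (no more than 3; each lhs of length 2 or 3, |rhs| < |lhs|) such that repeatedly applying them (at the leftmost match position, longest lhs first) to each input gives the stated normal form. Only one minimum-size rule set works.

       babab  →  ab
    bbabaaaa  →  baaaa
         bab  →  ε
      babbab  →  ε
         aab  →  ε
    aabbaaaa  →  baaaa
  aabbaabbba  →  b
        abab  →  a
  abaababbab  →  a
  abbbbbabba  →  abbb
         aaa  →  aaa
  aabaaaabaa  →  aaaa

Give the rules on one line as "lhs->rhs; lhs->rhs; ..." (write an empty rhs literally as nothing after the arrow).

  | babab => ab
  | bbabaaaa => baaaa
  | bab => ε
  | babbab => bab => ε

aab->; bab->; bba->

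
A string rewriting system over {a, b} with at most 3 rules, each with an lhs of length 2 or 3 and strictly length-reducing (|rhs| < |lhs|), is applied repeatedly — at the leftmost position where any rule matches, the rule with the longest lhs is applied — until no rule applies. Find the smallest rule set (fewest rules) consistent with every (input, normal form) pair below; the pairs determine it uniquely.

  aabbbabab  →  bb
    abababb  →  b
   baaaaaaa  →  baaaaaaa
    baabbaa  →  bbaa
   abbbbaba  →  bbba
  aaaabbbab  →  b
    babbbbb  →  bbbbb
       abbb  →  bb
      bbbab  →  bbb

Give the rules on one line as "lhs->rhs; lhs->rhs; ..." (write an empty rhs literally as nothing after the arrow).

aab->; ab->

  | aabbbabab => bbabab => bbab => bb
  | abababb => ababb => abb => b
  | baaaaaaa
  | baabbaa => bbaa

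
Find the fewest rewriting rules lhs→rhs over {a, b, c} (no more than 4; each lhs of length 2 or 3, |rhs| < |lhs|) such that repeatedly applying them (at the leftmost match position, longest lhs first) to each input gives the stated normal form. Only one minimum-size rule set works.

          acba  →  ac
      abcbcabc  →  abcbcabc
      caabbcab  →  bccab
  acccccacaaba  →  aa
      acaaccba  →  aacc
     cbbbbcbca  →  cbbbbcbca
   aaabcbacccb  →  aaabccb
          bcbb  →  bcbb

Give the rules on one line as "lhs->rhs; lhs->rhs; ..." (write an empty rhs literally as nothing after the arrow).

abb->bc; ba->; caa->a; ccc->c

  | acba => ac
  | abcbcabc
  | caabbcab => abbcab => bccab
  | acccccacaaba => acccacaaba => acacaaba => acaaba => aaba => aa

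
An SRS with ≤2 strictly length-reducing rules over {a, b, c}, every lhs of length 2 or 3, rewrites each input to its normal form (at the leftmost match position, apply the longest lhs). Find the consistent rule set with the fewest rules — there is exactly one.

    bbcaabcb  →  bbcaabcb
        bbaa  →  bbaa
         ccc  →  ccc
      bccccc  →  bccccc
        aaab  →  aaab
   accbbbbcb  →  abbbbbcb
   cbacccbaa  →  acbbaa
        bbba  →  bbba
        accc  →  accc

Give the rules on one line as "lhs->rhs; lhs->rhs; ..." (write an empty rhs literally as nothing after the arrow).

  | bbcaabcb
  | bbaa
  | ccc
  | bccccc

cba->a; ccb->bb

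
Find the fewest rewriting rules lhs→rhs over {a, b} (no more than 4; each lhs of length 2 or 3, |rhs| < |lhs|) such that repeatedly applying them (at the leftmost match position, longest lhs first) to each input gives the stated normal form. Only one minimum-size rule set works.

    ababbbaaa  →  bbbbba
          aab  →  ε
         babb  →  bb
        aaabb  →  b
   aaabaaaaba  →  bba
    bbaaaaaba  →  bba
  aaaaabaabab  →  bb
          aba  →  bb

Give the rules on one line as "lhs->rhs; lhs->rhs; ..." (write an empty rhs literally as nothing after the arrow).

  | ababbbaaa => bbbbbaaa => bbbbbaa => bbbbba
  | aab => ab => ε
  | babb => bb
  | aaabb => aabb => abb => b

aa->a; ab->; aba->bb; bab->b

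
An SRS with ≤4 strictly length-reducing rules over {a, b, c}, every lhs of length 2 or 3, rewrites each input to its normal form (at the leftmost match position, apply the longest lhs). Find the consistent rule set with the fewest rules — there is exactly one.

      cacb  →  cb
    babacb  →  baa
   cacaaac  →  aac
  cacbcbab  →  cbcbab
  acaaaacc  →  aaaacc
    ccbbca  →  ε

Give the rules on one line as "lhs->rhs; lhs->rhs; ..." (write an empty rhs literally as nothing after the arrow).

  | cacb => cb
  | babacb => babbc => baa
  | cacaaac => caaac => aac
  | cacbcbab => cbcbab

acb->bc; bbc->a; ca->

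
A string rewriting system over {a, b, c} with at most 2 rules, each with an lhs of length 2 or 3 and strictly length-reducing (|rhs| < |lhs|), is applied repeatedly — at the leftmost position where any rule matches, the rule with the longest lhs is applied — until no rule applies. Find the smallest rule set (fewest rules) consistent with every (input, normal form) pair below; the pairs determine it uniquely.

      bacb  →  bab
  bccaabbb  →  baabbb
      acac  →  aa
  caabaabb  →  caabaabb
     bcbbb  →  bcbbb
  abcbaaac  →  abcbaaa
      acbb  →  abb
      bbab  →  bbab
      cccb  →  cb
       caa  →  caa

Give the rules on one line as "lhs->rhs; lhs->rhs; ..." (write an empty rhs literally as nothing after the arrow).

  | bacb => bab
  | bccaabbb => baabbb
  | acac => aac => aa
  | caabaabb

ac->a; cc->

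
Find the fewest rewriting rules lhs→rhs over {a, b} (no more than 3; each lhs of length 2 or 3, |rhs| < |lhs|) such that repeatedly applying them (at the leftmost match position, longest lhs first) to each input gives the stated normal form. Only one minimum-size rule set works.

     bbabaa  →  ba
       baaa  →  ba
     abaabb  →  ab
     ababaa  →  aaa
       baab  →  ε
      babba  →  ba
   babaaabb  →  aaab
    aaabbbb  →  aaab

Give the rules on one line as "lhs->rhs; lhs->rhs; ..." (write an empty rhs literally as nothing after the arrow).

  | bbabaa => baa => ba
  | baaa => baa => ba
  | abaabb => ababb => ab
  | ababaa => aaa

abb->ab; baa->ba; bab->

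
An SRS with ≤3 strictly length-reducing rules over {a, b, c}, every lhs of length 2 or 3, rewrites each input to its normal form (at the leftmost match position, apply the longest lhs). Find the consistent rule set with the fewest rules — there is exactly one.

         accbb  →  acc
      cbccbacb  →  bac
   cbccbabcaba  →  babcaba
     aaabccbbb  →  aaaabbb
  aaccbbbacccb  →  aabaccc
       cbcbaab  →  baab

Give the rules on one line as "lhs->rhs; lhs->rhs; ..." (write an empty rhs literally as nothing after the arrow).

bcc->a; cb->c; cba->ba

  | accbb => accb => acc
  | cbccbacb => cccbacb => ccbacb => cbacb => bacb => bac
  | cbccbabcaba => cccbabcaba => ccbabcaba => cbabcaba => babcaba
  | aaabccbbb => aaaabbb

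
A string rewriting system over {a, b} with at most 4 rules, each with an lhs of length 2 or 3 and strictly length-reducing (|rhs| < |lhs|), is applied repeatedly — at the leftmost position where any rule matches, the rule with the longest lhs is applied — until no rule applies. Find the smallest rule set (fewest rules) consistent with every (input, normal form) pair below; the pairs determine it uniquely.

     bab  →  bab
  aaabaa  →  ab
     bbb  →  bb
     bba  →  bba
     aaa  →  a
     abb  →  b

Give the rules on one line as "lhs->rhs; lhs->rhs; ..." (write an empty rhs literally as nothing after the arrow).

aa->; abb->b; bbb->bb

  | bab
  | aaabaa => abaa => ab
  | bbb => bb
  | bba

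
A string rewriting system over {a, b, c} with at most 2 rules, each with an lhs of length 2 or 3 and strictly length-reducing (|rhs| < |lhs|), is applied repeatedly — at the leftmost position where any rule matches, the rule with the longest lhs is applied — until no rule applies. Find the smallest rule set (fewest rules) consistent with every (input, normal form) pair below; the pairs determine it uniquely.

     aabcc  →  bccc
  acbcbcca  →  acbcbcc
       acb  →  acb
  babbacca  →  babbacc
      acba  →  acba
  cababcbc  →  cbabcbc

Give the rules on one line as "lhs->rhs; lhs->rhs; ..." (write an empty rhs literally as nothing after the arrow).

aab->bc; ca->c

  | aabcc => bccc
  | acbcbcca => acbcbcc
  | acb
  | babbacca => babbacc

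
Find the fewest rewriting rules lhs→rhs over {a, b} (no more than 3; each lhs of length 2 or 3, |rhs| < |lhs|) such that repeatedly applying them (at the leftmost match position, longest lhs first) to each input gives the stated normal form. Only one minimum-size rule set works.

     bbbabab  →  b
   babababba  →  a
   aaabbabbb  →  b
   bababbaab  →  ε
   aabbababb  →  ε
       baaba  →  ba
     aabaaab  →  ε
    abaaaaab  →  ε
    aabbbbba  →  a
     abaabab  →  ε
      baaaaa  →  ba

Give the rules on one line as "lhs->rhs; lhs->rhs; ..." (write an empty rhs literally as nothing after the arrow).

aa->a; ab->; bb->

  | bbbabab => babab => bab => b
  | babababba => bababba => babba => bba => a
  | aaabbabbb => aabbabbb => abbabbb => babbb => bbb => b
  | bababbaab => babbaab => bbaab => aab => ab => ε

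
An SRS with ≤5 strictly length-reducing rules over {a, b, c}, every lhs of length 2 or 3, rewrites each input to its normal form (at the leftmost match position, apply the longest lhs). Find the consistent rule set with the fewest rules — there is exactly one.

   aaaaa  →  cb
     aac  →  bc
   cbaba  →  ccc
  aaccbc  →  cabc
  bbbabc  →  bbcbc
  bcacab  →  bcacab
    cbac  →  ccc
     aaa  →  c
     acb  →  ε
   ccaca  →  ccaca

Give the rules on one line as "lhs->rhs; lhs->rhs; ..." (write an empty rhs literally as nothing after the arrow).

  | aaaaa => baaa => caa => cb
  | aac => bc
  | cbaba => ccba => ccc
  | aaccbc => bccbc => cabc

aa->b; acb->; ba->c; bcc->ca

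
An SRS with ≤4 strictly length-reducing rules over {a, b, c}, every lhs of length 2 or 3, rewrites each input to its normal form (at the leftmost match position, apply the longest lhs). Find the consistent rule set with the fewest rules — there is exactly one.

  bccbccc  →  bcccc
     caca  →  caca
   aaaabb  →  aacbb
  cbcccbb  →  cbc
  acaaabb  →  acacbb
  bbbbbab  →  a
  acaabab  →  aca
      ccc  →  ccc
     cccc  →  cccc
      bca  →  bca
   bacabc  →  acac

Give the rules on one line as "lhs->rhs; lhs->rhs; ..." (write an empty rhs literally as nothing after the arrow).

  | bccbccc => bcccc
  | caca
  | aaaabb => aacbb
  | cbcccbb => cbccb => cbc

aab->cb; ab->a; ba->a; ccb->c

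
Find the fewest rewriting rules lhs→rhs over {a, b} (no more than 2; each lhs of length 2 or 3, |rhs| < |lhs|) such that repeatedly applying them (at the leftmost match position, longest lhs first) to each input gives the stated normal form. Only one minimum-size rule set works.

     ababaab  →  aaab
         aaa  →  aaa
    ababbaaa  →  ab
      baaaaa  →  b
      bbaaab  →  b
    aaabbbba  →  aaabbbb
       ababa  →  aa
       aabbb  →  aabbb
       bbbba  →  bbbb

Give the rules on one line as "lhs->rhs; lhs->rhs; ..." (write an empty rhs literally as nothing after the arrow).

ba->b; bab->

  | ababaab => aaab
  | aaa
  | ababbaaa => abaaa => abaa => aba => ab
  | baaaaa => baaaa => baaa => baa => ba => b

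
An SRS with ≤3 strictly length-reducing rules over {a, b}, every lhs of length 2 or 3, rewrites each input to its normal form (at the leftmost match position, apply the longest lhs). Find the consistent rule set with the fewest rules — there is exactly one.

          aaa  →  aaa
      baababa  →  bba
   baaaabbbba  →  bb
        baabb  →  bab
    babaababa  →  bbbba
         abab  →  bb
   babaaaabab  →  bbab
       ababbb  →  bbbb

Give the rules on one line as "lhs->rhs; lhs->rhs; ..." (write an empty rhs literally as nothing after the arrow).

  | aaa
  | baababa => babba => bba
  | baaaabbbba => baaabbba => baabba => baba => bb
  | baabb => bab

aba->b; abb->b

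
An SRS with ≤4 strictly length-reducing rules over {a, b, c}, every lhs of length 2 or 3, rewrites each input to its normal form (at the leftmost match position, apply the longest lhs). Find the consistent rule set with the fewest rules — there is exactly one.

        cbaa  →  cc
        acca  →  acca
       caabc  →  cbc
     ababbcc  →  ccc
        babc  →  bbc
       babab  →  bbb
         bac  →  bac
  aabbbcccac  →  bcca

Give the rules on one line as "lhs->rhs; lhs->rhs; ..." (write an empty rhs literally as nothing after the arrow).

ab->b; abb->aa; baa->c; cac->a

  | cbaa => cc
  | acca
  | caabc => cabc => cbc
  | ababbcc => babbcc => baacc => ccc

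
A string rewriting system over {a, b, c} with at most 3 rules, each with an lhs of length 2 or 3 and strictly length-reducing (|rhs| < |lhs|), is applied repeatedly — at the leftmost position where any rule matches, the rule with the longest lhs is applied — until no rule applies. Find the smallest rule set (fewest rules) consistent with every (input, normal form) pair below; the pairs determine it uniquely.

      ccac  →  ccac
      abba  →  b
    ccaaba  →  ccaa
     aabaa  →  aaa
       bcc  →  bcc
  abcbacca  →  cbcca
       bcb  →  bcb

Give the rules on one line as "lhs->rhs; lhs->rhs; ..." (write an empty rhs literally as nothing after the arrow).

  | ccac
  | abba => ba => b
  | ccaaba => ccaa
  | aabaa => aaa

ab->; ba->b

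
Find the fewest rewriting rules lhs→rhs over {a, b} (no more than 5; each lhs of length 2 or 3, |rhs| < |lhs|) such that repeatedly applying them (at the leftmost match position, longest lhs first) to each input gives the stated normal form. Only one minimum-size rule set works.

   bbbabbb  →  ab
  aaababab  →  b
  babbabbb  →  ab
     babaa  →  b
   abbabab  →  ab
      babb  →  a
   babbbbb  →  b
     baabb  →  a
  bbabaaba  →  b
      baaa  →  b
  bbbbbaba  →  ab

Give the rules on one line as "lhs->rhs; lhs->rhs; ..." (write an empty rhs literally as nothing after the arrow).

aa->b; ba->b; bb->b; bbb->a

  | bbbabbb => aabbb => bbbb => ab
  | aaababab => bababab => bbabab => babab => bbab => bab => bb => b
  | babbabbb => bbbabbb => aabbb => bbbb => ab
  | babaa => bbaa => baa => ba => b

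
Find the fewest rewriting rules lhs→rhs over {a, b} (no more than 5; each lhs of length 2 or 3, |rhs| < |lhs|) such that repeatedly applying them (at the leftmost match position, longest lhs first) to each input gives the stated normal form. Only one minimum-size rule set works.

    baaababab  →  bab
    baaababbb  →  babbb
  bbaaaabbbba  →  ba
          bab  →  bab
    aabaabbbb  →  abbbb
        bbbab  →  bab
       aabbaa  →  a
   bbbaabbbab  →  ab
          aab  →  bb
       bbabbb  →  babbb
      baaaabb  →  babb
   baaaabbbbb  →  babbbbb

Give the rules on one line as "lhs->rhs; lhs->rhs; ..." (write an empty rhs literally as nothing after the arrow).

aa->b; aba->a; baa->a; bba->ba

  | baaababab => aababab => bbabab => babab => bab
  | baaababbb => aababbb => bbabbb => babbb
  | bbaaaabbbba => baaaabbbba => aaabbbba => babbbba => babbba => babba => baba => ba
  | bab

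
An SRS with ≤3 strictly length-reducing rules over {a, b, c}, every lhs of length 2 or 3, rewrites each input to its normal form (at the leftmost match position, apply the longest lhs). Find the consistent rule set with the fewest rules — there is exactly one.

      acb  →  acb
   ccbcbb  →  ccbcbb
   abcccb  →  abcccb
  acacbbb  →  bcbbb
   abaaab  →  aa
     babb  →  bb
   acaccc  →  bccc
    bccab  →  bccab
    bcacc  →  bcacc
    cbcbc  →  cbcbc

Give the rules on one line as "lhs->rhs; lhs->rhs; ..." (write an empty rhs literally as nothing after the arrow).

  | acb
  | ccbcbb
  | abcccb
  | acacbbb => bcbbb

aab->a; aca->b; ba->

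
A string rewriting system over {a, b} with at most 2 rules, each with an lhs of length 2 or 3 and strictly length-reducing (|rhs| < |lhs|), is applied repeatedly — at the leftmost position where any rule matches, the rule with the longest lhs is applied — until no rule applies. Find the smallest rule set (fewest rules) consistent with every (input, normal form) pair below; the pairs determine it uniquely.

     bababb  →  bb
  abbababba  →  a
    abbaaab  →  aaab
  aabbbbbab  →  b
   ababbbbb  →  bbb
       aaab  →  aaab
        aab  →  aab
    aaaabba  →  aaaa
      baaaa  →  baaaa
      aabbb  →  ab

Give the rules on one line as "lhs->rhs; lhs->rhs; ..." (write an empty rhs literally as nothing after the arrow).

abb->; bab->b

  | bababb => babb => bb
  | abbababba => ababba => abba => a
  | abbaaab => aaab
  | aabbbbbab => abbbab => bab => b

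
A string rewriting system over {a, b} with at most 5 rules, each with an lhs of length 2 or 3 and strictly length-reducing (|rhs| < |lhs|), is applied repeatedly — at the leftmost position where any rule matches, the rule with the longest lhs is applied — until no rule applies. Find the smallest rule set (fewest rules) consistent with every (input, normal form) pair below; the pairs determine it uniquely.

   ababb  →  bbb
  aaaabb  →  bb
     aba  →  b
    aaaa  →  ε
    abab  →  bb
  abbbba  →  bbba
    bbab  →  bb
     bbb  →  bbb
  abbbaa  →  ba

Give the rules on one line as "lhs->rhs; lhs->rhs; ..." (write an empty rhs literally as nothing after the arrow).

  | ababb => bbb
  | aaaabb => aabb => bb
  | aba => b
  | aaaa => aa => ε

aa->; ab->; aba->b; baa->a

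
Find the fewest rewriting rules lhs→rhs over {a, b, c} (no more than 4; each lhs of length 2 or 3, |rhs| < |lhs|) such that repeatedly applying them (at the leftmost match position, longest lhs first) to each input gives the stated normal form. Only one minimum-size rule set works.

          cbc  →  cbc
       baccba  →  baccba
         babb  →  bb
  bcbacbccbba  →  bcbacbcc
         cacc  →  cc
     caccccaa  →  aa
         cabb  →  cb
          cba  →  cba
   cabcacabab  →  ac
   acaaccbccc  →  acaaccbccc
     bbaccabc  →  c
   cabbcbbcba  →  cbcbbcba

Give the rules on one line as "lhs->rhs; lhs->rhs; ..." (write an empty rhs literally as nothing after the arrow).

ab->; bba->; cac->c; cca->a

  | cbc
  | baccba
  | babb => bb
  | bcbacbccbba => bcbacbcc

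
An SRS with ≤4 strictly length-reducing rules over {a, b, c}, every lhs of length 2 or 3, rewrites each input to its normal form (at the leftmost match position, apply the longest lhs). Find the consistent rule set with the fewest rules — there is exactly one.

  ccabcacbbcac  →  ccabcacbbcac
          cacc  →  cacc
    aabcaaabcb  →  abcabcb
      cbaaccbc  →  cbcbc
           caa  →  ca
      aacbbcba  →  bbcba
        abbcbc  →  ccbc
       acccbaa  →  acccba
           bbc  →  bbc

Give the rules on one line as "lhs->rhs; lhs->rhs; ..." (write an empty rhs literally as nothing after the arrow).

  | ccabcacbbcac
  | cacc
  | aabcaaabcb => abcaaabcb => abcaabcb => abcabcb
  | cbaaccbc => cbcbc

aa->a; aac->; abb->c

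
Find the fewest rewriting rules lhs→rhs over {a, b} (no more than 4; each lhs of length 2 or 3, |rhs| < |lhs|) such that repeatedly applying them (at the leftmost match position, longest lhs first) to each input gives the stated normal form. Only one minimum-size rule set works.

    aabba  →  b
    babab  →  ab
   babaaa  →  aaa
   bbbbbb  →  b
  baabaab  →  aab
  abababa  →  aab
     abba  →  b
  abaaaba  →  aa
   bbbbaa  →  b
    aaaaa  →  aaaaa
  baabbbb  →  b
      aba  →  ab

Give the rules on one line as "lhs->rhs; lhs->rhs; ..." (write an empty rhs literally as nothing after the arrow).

  | aabba => abba => bba => ba => b
  | babab => ab
  | babaaa => aaa
  | bbbbbb => bbbbb => bbbb => bbb => bb => b

abb->bb; ba->b; bab->; bb->b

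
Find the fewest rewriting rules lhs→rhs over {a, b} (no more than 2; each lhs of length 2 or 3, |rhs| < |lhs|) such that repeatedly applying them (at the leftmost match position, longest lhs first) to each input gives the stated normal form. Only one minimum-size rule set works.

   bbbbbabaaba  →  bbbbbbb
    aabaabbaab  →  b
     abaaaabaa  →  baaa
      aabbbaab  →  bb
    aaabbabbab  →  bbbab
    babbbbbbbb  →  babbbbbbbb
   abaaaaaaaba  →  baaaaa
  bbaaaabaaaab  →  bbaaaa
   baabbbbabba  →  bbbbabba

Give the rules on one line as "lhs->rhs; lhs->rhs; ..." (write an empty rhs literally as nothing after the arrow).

  | bbbbbabaaba => bbbbbbaba => bbbbbbb
  | aabaabbaab => aabbaab => baab => b
  | abaaaabaa => baaabaa => baaa
  | aabbbaab => bbaab => bb

aab->; aba->b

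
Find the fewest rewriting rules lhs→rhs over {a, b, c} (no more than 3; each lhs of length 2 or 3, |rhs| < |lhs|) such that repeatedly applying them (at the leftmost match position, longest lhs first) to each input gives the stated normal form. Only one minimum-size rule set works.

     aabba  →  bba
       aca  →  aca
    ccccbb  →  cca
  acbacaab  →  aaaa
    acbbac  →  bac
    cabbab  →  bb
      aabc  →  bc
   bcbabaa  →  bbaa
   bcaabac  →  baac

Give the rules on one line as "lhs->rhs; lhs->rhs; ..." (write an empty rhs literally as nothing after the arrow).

ab->b; cb->a

  | aabba => abba => bba
  | aca
  | ccccbb => cccab => cccb => cca
  | acbacaab => aaacaab => aaacab => aaacb => aaaa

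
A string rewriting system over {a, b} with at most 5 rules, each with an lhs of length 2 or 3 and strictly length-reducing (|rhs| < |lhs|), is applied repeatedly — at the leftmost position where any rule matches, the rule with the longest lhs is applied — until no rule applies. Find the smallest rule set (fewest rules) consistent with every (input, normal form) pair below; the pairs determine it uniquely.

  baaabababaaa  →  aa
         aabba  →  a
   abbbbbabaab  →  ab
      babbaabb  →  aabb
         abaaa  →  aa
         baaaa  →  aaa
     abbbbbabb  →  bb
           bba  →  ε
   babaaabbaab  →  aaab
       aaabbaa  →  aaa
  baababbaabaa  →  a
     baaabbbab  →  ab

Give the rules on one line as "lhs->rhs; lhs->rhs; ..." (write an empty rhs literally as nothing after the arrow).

  | baaabababaaa => aabababaaa => ababaaa => baaa => aa
  | aabba => aaba => a
  | abbbbbabaab => abbbbabaab => abbbabaab => abbabaab => ababaab => baab => ab
  | babbaabb => babaabb => baaabb => aabb

aba->; ba->; bab->ba; bba->ba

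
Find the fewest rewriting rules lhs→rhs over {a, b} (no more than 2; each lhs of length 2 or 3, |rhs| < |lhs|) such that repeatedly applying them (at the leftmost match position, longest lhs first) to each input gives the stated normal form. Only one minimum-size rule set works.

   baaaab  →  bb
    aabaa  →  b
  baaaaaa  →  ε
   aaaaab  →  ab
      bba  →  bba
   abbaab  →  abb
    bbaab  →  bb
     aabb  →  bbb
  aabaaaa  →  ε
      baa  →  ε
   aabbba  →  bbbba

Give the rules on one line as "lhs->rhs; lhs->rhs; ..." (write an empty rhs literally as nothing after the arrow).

  | baaaab => aab => bb
  | aabaa => bbaa => b
  | baaaaaa => aaaa => baa => ε
  | aaaaab => baaab => ab

aa->b; baa->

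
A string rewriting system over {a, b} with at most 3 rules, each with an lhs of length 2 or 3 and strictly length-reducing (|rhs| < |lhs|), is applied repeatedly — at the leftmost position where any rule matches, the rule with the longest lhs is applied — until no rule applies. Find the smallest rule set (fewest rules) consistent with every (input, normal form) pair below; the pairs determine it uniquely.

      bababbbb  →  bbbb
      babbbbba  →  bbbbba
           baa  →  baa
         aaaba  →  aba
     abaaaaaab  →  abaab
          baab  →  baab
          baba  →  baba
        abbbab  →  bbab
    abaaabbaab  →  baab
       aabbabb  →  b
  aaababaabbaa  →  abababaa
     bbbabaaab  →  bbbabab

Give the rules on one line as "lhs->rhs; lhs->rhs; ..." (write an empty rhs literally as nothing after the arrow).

  | bababbbb => babbbb => bbbb
  | babbbbba => bbbbba
  | baa
  | aaaba => aba

aaa->a; abb->b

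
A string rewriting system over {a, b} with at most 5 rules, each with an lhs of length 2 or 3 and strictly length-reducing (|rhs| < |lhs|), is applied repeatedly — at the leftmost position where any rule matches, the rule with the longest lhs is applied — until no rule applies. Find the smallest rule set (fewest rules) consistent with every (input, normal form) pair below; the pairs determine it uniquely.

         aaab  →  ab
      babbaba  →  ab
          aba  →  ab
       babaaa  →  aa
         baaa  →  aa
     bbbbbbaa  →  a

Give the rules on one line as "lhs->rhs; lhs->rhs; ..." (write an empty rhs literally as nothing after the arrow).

aaa->a; ba->b; baa->a; bba->aa

  | aaab => ab
  | babbaba => bbbaba => baaba => aba => ab
  | aba => ab
  | babaaa => bbaaa => aaaa => aa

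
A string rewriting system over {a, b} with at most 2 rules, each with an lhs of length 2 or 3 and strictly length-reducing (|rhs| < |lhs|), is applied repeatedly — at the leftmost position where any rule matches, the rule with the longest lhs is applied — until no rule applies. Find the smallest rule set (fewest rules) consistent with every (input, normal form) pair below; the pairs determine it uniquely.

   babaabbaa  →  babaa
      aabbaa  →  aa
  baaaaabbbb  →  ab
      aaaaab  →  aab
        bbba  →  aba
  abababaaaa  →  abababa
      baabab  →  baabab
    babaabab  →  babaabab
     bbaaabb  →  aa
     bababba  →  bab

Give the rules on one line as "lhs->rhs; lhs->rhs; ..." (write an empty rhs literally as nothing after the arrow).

  | babaabbaa => babaaaaa => babaa
  | aabbaa => aaaaa => aa
  | baaaaabbbb => baabbbb => baaabb => bbb => ab
  | aaaaab => aab

aaa->; bb->a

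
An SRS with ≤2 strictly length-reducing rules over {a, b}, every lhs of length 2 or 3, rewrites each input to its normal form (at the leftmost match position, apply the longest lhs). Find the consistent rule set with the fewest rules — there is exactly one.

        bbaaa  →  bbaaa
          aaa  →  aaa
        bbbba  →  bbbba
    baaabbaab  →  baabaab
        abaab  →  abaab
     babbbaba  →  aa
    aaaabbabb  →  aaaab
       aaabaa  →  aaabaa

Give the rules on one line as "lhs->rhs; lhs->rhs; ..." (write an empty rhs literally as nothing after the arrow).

  | bbaaa
  | aaa
  | bbbba
  | baaabbaab => baabaab

abb->b; bab->a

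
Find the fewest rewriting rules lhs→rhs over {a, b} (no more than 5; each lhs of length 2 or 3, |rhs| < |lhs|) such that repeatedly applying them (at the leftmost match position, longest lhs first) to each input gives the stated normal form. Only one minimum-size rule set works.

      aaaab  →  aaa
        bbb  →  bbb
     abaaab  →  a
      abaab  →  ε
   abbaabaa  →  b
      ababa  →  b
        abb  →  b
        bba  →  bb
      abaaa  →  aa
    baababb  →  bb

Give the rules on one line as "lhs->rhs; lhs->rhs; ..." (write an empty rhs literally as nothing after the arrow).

  | aaaab => aaa
  | bbb
  | abaaab => aab => a
  | abaab => ab => ε

ab->; aba->; ba->b; bab->b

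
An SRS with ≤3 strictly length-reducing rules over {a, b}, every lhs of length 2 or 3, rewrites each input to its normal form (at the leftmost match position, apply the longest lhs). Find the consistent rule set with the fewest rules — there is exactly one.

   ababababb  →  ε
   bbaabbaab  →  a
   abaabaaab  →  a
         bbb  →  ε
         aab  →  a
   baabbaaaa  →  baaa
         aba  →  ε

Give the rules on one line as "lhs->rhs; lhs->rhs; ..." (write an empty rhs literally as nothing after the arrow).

  | ababababb => bababb => bbb => ab => ε
  | bbaabbaab => aaabbaab => aabaab => aab => a
  | abaabaaab => abaaab => aab => a
  | bbb => ab => ε

ab->; aba->; bb->a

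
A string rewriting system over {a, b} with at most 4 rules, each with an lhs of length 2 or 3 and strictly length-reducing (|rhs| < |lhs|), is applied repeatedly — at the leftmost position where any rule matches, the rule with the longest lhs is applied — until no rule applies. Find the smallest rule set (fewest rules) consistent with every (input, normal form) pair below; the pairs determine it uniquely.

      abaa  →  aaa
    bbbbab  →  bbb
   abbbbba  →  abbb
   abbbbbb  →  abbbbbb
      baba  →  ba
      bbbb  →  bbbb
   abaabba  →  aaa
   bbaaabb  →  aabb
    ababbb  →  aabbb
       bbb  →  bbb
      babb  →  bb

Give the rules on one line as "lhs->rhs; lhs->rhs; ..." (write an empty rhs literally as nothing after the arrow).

aba->aa; bab->b; bba->

  | abaa => aaa
  | bbbbab => bbb
  | abbbbba => abbb
  | abbbbbb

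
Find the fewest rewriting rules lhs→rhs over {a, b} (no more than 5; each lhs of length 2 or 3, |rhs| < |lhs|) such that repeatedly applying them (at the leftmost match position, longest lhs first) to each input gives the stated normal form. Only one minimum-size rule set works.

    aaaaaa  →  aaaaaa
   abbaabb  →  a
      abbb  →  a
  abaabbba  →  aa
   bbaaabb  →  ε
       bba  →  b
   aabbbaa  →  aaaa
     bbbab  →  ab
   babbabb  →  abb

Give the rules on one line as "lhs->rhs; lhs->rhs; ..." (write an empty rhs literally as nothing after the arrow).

  | aaaaaa
  | abbaabb => abbb => a
  | abbb => a
  | abaabbba => abbba => aa

ba->; baa->; bab->bb; bbb->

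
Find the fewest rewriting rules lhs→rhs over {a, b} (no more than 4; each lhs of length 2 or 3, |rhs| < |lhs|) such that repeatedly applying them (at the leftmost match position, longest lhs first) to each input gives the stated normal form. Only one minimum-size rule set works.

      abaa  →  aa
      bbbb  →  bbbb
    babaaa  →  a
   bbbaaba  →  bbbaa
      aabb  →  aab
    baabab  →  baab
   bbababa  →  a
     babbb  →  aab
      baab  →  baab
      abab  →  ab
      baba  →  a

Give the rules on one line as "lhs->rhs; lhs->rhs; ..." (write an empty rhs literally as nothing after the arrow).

aaa->a; aba->a; abb->ab; bab->aa

  | abaa => aa
  | bbbb
  | babaaa => aaaaa => aaa => a
  | bbbaaba => bbbaa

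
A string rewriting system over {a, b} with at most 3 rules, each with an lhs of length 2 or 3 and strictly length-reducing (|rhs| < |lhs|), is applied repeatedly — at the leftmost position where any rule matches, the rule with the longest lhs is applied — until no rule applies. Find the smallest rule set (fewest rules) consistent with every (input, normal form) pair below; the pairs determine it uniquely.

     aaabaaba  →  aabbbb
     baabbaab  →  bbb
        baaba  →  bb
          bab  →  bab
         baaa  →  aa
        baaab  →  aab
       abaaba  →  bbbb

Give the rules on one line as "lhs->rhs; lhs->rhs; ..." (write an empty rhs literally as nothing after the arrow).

aba->bb; baa->a

  | aaabaaba => aabbaba => aabbbb
  | baabbaab => abbaab => abab => bbb
  | baaba => aba => bb
  | bab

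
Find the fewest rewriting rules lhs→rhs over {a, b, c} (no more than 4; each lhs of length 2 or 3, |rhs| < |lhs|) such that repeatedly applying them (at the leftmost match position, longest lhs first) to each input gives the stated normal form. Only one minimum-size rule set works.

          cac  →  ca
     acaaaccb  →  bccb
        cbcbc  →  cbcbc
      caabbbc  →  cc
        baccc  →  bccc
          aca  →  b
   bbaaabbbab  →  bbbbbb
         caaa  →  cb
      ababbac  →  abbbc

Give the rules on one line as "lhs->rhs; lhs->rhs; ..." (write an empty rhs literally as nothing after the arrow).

  | cac => ca
  | acaaaccb => aaaaccb => baaccb => baccb => bccb
  | cbcbc
  | caabbbc => cbbbbc => cbbc => cc

aa->b; ac->a; ba->b; cbb->c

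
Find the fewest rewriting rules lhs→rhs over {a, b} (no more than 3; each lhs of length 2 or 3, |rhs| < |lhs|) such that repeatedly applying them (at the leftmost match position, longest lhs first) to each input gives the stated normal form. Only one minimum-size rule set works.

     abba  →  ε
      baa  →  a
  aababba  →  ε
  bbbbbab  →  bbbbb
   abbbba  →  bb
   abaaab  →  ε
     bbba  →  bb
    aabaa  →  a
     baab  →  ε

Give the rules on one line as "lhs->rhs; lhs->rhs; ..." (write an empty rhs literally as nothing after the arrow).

  | abba => ba => ε
  | baa => a
  | aababba => ababba => abba => ba => ε
  | bbbbbab => bbbbb

aa->a; ab->; ba->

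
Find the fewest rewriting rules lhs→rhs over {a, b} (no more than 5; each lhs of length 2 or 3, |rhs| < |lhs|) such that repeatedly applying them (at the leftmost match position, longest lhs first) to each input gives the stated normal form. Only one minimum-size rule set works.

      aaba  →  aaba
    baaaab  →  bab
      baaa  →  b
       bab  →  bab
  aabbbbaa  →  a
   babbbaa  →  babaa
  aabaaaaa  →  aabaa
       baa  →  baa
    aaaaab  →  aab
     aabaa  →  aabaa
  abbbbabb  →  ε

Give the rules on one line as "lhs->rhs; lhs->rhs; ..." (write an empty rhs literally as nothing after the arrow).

  | aaba
  | baaaab => bab
  | baaa => b
  | bab

aaa->; bb->a; bba->a; bbb->b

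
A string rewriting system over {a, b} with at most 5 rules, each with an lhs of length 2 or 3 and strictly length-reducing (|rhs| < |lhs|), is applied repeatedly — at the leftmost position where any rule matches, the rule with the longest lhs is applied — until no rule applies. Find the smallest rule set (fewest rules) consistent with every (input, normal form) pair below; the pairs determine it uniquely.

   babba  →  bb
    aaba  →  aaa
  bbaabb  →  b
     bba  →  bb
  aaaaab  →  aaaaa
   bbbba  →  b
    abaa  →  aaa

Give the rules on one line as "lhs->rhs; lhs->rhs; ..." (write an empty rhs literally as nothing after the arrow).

ab->a; ba->b; bab->b; bbb->ba

  | babba => bba => bb
  | aaba => aaa
  | bbaabb => bbabb => bbb => ba => b
  | bba => bb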